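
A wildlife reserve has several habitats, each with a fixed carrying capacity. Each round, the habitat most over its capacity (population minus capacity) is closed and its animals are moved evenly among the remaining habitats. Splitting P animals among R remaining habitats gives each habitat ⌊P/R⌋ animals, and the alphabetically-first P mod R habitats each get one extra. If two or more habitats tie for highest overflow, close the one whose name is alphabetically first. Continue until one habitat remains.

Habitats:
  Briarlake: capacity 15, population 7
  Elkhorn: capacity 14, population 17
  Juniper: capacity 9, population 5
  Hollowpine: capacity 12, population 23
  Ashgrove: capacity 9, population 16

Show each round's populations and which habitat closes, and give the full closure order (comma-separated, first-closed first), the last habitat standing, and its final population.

Closure order: Hollowpine, Ashgrove, Elkhorn, Juniper
Last habitat: Briarlake with 68 animals

Round 1: Ashgrove=16 Briarlake=7 Elkhorn=17 Hollowpine=23 Juniper=5 → close Hollowpine (overflow 11)
  23÷4 = 5 each, +1 to first 3
Round 2: Ashgrove=22 Briarlake=13 Elkhorn=23 Juniper=10 → close Ashgrove (overflow 13)
  22÷3 = 7 each, +1 to first 1
Round 3: Briarlake=21 Elkhorn=30 Juniper=17 → close Elkhorn (overflow 16)
  30÷2 = 15 each, +1 to first 0
Round 4: Briarlake=36 Juniper=32 → close Juniper (overflow 23)
  32÷1 = 32 each, +1 to first 0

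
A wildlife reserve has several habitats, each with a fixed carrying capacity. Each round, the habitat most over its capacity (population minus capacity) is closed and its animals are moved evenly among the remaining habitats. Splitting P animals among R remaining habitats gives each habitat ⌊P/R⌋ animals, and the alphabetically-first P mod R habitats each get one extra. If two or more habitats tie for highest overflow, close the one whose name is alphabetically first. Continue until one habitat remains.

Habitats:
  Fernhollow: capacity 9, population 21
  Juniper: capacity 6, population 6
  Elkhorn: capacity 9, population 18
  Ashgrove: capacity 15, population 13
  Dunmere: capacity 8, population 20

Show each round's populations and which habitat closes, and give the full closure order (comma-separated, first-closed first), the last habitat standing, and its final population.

Round 1: Ashgrove=13 Dunmere=20 Elkhorn=18 Fernhollow=21 Juniper=6 → close Dunmere (overflow 12)
  20÷4 = 5 each, +1 to first 0
Round 2: Ashgrove=18 Elkhorn=23 Fernhollow=26 Juniper=11 → close Fernhollow (overflow 17)
  26÷3 = 8 each, +1 to first 2
Round 3: Ashgrove=27 Elkhorn=32 Juniper=19 → close Elkhorn (overflow 23)
  32÷2 = 16 each, +1 to first 0
Round 4: Ashgrove=43 Juniper=35 → close Juniper (overflow 29)
  35÷1 = 35 each, +1 to first 0

Closure order: Dunmere, Fernhollow, Elkhorn, Juniper
Last habitat: Ashgrove with 78 animals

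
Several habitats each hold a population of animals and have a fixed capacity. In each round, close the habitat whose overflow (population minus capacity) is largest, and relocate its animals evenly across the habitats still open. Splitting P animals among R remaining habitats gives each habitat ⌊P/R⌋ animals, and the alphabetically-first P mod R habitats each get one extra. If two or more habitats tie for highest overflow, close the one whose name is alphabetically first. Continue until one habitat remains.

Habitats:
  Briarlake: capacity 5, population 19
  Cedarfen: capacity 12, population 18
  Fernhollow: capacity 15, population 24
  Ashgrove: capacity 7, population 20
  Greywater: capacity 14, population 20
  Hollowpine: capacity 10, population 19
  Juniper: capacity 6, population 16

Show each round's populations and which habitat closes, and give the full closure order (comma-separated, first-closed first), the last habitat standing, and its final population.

Round 1: Ashgrove=20 Briarlake=19 Cedarfen=18 Fernhollow=24 Greywater=20 Hollowpine=19 Juniper=16 → close Briarlake (overflow 14)
  19÷6 = 3 each, +1 to first 1
Round 2: Ashgrove=24 Cedarfen=21 Fernhollow=27 Greywater=23 Hollowpine=22 Juniper=19 → close Ashgrove (overflow 17)
  24÷5 = 4 each, +1 to first 4
Round 3: Cedarfen=26 Fernhollow=32 Greywater=28 Hollowpine=27 Juniper=23 → close Fernhollow (overflow 17)
  32÷4 = 8 each, +1 to first 0
Round 4: Cedarfen=34 Greywater=36 Hollowpine=35 Juniper=31 → close Hollowpine (overflow 25)
  35÷3 = 11 each, +1 to first 2
Round 5: Cedarfen=46 Greywater=48 Juniper=42 → close Juniper (overflow 36)
  42÷2 = 21 each, +1 to first 0
Round 6: Cedarfen=67 Greywater=69 → close Cedarfen (overflow 55)
  67÷1 = 67 each, +1 to first 0

Closure order: Briarlake, Ashgrove, Fernhollow, Hollowpine, Juniper, Cedarfen
Last habitat: Greywater with 136 animals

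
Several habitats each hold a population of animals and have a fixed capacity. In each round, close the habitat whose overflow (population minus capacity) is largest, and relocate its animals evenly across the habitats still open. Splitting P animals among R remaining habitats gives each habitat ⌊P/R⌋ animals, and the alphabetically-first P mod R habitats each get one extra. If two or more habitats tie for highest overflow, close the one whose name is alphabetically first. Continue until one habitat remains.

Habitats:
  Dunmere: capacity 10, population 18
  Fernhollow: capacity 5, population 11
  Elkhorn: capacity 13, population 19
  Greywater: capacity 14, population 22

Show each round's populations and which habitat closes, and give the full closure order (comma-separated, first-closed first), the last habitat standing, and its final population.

Round 1: Dunmere=18 Elkhorn=19 Fernhollow=11 Greywater=22 → close Dunmere (overflow 8)
  18÷3 = 6 each, +1 to first 0
Round 2: Elkhorn=25 Fernhollow=17 Greywater=28 → close Greywater (overflow 14)
  28÷2 = 14 each, +1 to first 0
Round 3: Elkhorn=39 Fernhollow=31 → close Elkhorn (overflow 26)
  39÷1 = 39 each, +1 to first 0

Closure order: Dunmere, Greywater, Elkhorn
Last habitat: Fernhollow with 70 animals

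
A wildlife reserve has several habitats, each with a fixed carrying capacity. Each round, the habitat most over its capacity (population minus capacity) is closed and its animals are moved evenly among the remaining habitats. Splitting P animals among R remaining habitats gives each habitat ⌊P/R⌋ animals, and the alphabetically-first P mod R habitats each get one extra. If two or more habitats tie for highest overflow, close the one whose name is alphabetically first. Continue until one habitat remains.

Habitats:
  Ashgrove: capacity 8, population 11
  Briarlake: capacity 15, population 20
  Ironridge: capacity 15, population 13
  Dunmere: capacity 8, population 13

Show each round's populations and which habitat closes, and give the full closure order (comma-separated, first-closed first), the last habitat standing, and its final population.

Closure order: Briarlake, Dunmere, Ashgrove
Last habitat: Ironridge with 57 animals

Round 1: Ashgrove=11 Briarlake=20 Dunmere=13 Ironridge=13 → close Briarlake (overflow 5)
  20÷3 = 6 each, +1 to first 2
Round 2: Ashgrove=18 Dunmere=20 Ironridge=19 → close Dunmere (overflow 12)
  20÷2 = 10 each, +1 to first 0
Round 3: Ashgrove=28 Ironridge=29 → close Ashgrove (overflow 20)
  28÷1 = 28 each, +1 to first 0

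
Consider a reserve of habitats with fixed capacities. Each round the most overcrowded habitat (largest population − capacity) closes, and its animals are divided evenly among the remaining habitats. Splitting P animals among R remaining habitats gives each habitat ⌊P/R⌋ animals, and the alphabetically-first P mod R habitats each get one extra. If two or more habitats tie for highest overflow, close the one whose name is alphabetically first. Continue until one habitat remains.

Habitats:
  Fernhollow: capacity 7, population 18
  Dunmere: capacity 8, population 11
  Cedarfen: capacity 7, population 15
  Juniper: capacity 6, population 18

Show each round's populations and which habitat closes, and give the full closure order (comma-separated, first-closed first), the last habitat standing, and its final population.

Closure order: Juniper, Fernhollow, Cedarfen
Last habitat: Dunmere with 62 animals

Round 1: Cedarfen=15 Dunmere=11 Fernhollow=18 Juniper=18 → close Juniper (overflow 12)
  18÷3 = 6 each, +1 to first 0
Round 2: Cedarfen=21 Dunmere=17 Fernhollow=24 → close Fernhollow (overflow 17)
  24÷2 = 12 each, +1 to first 0
Round 3: Cedarfen=33 Dunmere=29 → close Cedarfen (overflow 26)
  33÷1 = 33 each, +1 to first 0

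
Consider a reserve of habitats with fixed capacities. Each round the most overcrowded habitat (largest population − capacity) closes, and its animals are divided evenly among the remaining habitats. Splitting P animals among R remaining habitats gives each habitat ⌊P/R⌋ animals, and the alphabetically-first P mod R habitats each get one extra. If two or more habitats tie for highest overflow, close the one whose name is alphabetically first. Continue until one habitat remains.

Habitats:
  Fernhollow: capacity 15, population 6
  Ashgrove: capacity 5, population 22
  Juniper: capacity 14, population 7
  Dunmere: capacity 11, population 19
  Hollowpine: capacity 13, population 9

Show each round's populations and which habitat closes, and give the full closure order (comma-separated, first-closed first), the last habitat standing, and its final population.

Round 1: Ashgrove=22 Dunmere=19 Fernhollow=6 Hollowpine=9 Juniper=7 → close Ashgrove (overflow 17)
  22÷4 = 5 each, +1 to first 2
Round 2: Dunmere=25 Fernhollow=12 Hollowpine=14 Juniper=12 → close Dunmere (overflow 14)
  25÷3 = 8 each, +1 to first 1
Round 3: Fernhollow=21 Hollowpine=22 Juniper=20 → close Hollowpine (overflow 9)
  22÷2 = 11 each, +1 to first 0
Round 4: Fernhollow=32 Juniper=31 → close Fernhollow (overflow 17)
  32÷1 = 32 each, +1 to first 0

Closure order: Ashgrove, Dunmere, Hollowpine, Fernhollow
Last habitat: Juniper with 63 animals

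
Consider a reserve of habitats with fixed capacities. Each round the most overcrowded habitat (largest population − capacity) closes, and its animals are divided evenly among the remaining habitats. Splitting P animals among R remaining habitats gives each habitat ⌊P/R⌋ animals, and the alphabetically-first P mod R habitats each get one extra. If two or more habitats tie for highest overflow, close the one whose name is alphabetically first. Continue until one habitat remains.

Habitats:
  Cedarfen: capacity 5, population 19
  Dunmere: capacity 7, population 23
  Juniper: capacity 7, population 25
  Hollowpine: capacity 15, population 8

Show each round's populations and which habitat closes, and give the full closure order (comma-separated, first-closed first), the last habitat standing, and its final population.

Closure order: Juniper, Dunmere, Cedarfen
Last habitat: Hollowpine with 75 animals

Round 1: Cedarfen=19 Dunmere=23 Hollowpine=8 Juniper=25 → close Juniper (overflow 18)
  25÷3 = 8 each, +1 to first 1
Round 2: Cedarfen=28 Dunmere=31 Hollowpine=16 → close Dunmere (overflow 24)
  31÷2 = 15 each, +1 to first 1
Round 3: Cedarfen=44 Hollowpine=31 → close Cedarfen (overflow 39)
  44÷1 = 44 each, +1 to first 0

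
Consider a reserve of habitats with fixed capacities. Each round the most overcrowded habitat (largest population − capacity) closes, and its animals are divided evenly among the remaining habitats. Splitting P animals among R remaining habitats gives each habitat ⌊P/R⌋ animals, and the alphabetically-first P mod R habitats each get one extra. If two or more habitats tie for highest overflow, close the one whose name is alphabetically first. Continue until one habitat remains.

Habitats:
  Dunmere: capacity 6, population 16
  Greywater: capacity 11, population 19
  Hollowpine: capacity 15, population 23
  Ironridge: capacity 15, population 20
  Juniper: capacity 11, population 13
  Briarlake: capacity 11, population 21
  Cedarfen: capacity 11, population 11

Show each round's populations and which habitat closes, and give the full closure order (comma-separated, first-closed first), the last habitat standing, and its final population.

Closure order: Briarlake, Dunmere, Greywater, Hollowpine, Ironridge, Cedarfen
Last habitat: Juniper with 123 animals

Round 1: Briarlake=21 Cedarfen=11 Dunmere=16 Greywater=19 Hollowpine=23 Ironridge=20 Juniper=13 → close Briarlake (overflow 10)
  21÷6 = 3 each, +1 to first 3
Round 2: Cedarfen=15 Dunmere=20 Greywater=23 Hollowpine=26 Ironridge=23 Juniper=16 → close Dunmere (overflow 14)
  20÷5 = 4 each, +1 to first 0
Round 3: Cedarfen=19 Greywater=27 Hollowpine=30 Ironridge=27 Juniper=20 → close Greywater (overflow 16)
  27÷4 = 6 each, +1 to first 3
Round 4: Cedarfen=26 Hollowpine=37 Ironridge=34 Juniper=26 → close Hollowpine (overflow 22)
  37÷3 = 12 each, +1 to first 1
Round 5: Cedarfen=39 Ironridge=46 Juniper=38 → close Ironridge (overflow 31)
  46÷2 = 23 each, +1 to first 0
Round 6: Cedarfen=62 Juniper=61 → close Cedarfen (overflow 51)
  62÷1 = 62 each, +1 to first 0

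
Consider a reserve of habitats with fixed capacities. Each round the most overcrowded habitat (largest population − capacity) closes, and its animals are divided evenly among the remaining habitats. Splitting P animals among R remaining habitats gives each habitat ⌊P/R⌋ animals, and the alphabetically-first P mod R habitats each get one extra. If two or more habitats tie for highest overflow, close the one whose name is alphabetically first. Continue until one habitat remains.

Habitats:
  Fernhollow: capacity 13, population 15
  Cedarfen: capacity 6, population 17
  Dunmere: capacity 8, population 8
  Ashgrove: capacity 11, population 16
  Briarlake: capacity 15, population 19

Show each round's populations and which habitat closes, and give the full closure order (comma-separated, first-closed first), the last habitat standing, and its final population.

Round 1: Ashgrove=16 Briarlake=19 Cedarfen=17 Dunmere=8 Fernhollow=15 → close Cedarfen (overflow 11)
  17÷4 = 4 each, +1 to first 1
Round 2: Ashgrove=21 Briarlake=23 Dunmere=12 Fernhollow=19 → close Ashgrove (overflow 10)
  21÷3 = 7 each, +1 to first 0
Round 3: Briarlake=30 Dunmere=19 Fernhollow=26 → close Briarlake (overflow 15)
  30÷2 = 15 each, +1 to first 0
Round 4: Dunmere=34 Fernhollow=41 → close Fernhollow (overflow 28)
  41÷1 = 41 each, +1 to first 0

Closure order: Cedarfen, Ashgrove, Briarlake, Fernhollow
Last habitat: Dunmere with 75 animals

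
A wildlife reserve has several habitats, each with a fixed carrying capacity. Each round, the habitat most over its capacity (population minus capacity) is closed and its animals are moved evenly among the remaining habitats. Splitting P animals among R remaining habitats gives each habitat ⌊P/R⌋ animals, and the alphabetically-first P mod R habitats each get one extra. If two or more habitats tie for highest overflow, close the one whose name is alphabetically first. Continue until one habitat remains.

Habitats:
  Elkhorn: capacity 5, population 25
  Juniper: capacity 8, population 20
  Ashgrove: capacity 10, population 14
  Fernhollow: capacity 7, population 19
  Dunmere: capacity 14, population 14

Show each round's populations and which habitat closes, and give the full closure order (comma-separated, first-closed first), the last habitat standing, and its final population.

Closure order: Elkhorn, Fernhollow, Juniper, Ashgrove
Last habitat: Dunmere with 92 animals

Round 1: Ashgrove=14 Dunmere=14 Elkhorn=25 Fernhollow=19 Juniper=20 → close Elkhorn (overflow 20)
  25÷4 = 6 each, +1 to first 1
Round 2: Ashgrove=21 Dunmere=20 Fernhollow=25 Juniper=26 → close Fernhollow (overflow 18)
  25÷3 = 8 each, +1 to first 1
Round 3: Ashgrove=30 Dunmere=28 Juniper=34 → close Juniper (overflow 26)
  34÷2 = 17 each, +1 to first 0
Round 4: Ashgrove=47 Dunmere=45 → close Ashgrove (overflow 37)
  47÷1 = 47 each, +1 to first 0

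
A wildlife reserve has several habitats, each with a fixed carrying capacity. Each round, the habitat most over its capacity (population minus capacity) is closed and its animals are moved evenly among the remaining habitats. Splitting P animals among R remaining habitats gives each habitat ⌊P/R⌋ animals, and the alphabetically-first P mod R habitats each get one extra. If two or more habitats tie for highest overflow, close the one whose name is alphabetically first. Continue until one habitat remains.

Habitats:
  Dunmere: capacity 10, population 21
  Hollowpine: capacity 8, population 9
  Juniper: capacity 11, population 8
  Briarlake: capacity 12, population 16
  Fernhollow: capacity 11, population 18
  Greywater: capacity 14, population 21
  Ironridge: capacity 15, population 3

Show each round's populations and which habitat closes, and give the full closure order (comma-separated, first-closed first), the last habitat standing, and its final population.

Closure order: Dunmere, Fernhollow, Greywater, Briarlake, Hollowpine, Juniper
Last habitat: Ironridge with 96 animals

Round 1: Briarlake=16 Dunmere=21 Fernhollow=18 Greywater=21 Hollowpine=9 Ironridge=3 Juniper=8 → close Dunmere (overflow 11)
  21÷6 = 3 each, +1 to first 3
Round 2: Briarlake=20 Fernhollow=22 Greywater=25 Hollowpine=12 Ironridge=6 Juniper=11 → close Fernhollow (overflow 11)
  22÷5 = 4 each, +1 to first 2
Round 3: Briarlake=25 Greywater=30 Hollowpine=16 Ironridge=10 Juniper=15 → close Greywater (overflow 16)
  30÷4 = 7 each, +1 to first 2
Round 4: Briarlake=33 Hollowpine=24 Ironridge=17 Juniper=22 → close Briarlake (overflow 21)
  33÷3 = 11 each, +1 to first 0
Round 5: Hollowpine=35 Ironridge=28 Juniper=33 → close Hollowpine (overflow 27)
  35÷2 = 17 each, +1 to first 1
Round 6: Ironridge=46 Juniper=50 → close Juniper (overflow 39)
  50÷1 = 50 each, +1 to first 0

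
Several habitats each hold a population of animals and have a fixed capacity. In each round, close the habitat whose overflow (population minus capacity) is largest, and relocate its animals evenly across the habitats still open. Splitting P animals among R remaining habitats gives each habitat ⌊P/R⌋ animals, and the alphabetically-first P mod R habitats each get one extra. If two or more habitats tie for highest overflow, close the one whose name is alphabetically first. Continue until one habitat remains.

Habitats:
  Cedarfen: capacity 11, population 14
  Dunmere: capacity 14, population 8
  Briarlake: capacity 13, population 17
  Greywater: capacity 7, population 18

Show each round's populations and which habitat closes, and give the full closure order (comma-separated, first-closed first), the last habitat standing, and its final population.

Closure order: Greywater, Briarlake, Cedarfen
Last habitat: Dunmere with 57 animals

Round 1: Briarlake=17 Cedarfen=14 Dunmere=8 Greywater=18 → close Greywater (overflow 11)
  18÷3 = 6 each, +1 to first 0
Round 2: Briarlake=23 Cedarfen=20 Dunmere=14 → close Briarlake (overflow 10)
  23÷2 = 11 each, +1 to first 1
Round 3: Cedarfen=32 Dunmere=25 → close Cedarfen (overflow 21)
  32÷1 = 32 each, +1 to first 0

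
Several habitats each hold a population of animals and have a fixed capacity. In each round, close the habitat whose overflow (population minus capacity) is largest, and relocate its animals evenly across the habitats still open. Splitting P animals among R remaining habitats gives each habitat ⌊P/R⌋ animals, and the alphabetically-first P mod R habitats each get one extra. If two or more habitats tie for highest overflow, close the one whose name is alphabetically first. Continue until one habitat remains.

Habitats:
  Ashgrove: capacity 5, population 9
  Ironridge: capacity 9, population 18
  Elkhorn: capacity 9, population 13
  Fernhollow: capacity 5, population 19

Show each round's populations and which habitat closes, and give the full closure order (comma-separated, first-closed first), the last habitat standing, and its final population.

Round 1: Ashgrove=9 Elkhorn=13 Fernhollow=19 Ironridge=18 → close Fernhollow (overflow 14)
  19÷3 = 6 each, +1 to first 1
Round 2: Ashgrove=16 Elkhorn=19 Ironridge=24 → close Ironridge (overflow 15)
  24÷2 = 12 each, +1 to first 0
Round 3: Ashgrove=28 Elkhorn=31 → close Ashgrove (overflow 23)
  28÷1 = 28 each, +1 to first 0

Closure order: Fernhollow, Ironridge, Ashgrove
Last habitat: Elkhorn with 59 animals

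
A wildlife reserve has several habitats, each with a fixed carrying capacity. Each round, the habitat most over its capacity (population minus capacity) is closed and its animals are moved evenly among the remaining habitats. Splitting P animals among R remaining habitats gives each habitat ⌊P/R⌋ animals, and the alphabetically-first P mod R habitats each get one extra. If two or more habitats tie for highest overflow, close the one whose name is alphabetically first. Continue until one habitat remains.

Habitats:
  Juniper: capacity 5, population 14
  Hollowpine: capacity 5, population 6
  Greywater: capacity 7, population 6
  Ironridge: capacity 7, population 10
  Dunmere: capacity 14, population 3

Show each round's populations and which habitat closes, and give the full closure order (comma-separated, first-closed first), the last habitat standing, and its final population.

Round 1: Dunmere=3 Greywater=6 Hollowpine=6 Ironridge=10 Juniper=14 → close Juniper (overflow 9)
  14÷4 = 3 each, +1 to first 2
Round 2: Dunmere=7 Greywater=10 Hollowpine=9 Ironridge=13 → close Ironridge (overflow 6)
  13÷3 = 4 each, +1 to first 1
Round 3: Dunmere=12 Greywater=14 Hollowpine=13 → close Hollowpine (overflow 8)
  13÷2 = 6 each, +1 to first 1
Round 4: Dunmere=19 Greywater=20 → close Greywater (overflow 13)
  20÷1 = 20 each, +1 to first 0

Closure order: Juniper, Ironridge, Hollowpine, Greywater
Last habitat: Dunmere with 39 animals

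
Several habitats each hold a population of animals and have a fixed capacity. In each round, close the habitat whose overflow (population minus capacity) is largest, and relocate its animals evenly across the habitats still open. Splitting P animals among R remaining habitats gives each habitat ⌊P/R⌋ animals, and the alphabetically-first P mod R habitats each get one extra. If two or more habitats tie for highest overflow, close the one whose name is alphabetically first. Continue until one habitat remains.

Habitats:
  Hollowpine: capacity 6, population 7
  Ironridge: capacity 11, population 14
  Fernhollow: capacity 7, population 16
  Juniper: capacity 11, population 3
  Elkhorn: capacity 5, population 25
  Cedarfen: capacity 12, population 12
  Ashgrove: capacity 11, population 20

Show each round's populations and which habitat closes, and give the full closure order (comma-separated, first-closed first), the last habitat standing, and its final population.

Closure order: Elkhorn, Ashgrove, Fernhollow, Ironridge, Cedarfen, Hollowpine
Last habitat: Juniper with 97 animals

Round 1: Ashgrove=20 Cedarfen=12 Elkhorn=25 Fernhollow=16 Hollowpine=7 Ironridge=14 Juniper=3 → close Elkhorn (overflow 20)
  25÷6 = 4 each, +1 to first 1
Round 2: Ashgrove=25 Cedarfen=16 Fernhollow=20 Hollowpine=11 Ironridge=18 Juniper=7 → close Ashgrove (overflow 14)
  25÷5 = 5 each, +1 to first 0
Round 3: Cedarfen=21 Fernhollow=25 Hollowpine=16 Ironridge=23 Juniper=12 → close Fernhollow (overflow 18)
  25÷4 = 6 each, +1 to first 1
Round 4: Cedarfen=28 Hollowpine=22 Ironridge=29 Juniper=18 → close Ironridge (overflow 18)
  29÷3 = 9 each, +1 to first 2
Round 5: Cedarfen=38 Hollowpine=32 Juniper=27 → close Cedarfen (overflow 26)
  38÷2 = 19 each, +1 to first 0
Round 6: Hollowpine=51 Juniper=46 → close Hollowpine (overflow 45)
  51÷1 = 51 each, +1 to first 0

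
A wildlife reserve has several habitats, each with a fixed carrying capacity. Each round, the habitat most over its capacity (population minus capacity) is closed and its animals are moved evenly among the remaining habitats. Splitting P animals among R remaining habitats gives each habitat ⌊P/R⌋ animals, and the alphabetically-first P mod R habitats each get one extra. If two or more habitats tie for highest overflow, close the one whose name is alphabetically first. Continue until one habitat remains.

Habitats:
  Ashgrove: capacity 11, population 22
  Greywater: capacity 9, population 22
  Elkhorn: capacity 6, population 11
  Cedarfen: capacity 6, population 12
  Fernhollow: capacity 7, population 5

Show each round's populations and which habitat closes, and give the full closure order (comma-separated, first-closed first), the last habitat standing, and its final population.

Closure order: Greywater, Ashgrove, Cedarfen, Elkhorn
Last habitat: Fernhollow with 72 animals

Round 1: Ashgrove=22 Cedarfen=12 Elkhorn=11 Fernhollow=5 Greywater=22 → close Greywater (overflow 13)
  22÷4 = 5 each, +1 to first 2
Round 2: Ashgrove=28 Cedarfen=18 Elkhorn=16 Fernhollow=10 → close Ashgrove (overflow 17)
  28÷3 = 9 each, +1 to first 1
Round 3: Cedarfen=28 Elkhorn=25 Fernhollow=19 → close Cedarfen (overflow 22)
  28÷2 = 14 each, +1 to first 0
Round 4: Elkhorn=39 Fernhollow=33 → close Elkhorn (overflow 33)
  39÷1 = 39 each, +1 to first 0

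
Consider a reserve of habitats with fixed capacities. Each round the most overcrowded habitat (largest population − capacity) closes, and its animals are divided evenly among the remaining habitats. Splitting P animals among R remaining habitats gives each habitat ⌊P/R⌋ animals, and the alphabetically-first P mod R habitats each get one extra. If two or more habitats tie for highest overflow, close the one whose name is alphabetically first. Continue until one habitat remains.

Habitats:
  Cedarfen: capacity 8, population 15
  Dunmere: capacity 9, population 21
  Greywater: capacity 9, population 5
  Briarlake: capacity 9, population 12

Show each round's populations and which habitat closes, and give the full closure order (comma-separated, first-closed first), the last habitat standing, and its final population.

Closure order: Dunmere, Cedarfen, Briarlake
Last habitat: Greywater with 53 animals

Round 1: Briarlake=12 Cedarfen=15 Dunmere=21 Greywater=5 → close Dunmere (overflow 12)
  21÷3 = 7 each, +1 to first 0
Round 2: Briarlake=19 Cedarfen=22 Greywater=12 → close Cedarfen (overflow 14)
  22÷2 = 11 each, +1 to first 0
Round 3: Briarlake=30 Greywater=23 → close Briarlake (overflow 21)
  30÷1 = 30 each, +1 to first 0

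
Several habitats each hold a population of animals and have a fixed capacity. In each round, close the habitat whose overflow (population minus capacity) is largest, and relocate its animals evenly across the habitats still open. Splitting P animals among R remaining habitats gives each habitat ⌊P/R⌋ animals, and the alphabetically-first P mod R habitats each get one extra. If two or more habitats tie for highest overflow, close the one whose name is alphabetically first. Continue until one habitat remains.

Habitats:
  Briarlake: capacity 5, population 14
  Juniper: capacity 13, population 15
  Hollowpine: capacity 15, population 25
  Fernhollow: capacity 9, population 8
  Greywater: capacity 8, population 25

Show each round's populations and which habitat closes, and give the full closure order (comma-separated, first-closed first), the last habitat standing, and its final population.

Round 1: Briarlake=14 Fernhollow=8 Greywater=25 Hollowpine=25 Juniper=15 → close Greywater (overflow 17)
  25÷4 = 6 each, +1 to first 1
Round 2: Briarlake=21 Fernhollow=14 Hollowpine=31 Juniper=21 → close Briarlake (overflow 16)
  21÷3 = 7 each, +1 to first 0
Round 3: Fernhollow=21 Hollowpine=38 Juniper=28 → close Hollowpine (overflow 23)
  38÷2 = 19 each, +1 to first 0
Round 4: Fernhollow=40 Juniper=47 → close Juniper (overflow 34)
  47÷1 = 47 each, +1 to first 0

Closure order: Greywater, Briarlake, Hollowpine, Juniper
Last habitat: Fernhollow with 87 animals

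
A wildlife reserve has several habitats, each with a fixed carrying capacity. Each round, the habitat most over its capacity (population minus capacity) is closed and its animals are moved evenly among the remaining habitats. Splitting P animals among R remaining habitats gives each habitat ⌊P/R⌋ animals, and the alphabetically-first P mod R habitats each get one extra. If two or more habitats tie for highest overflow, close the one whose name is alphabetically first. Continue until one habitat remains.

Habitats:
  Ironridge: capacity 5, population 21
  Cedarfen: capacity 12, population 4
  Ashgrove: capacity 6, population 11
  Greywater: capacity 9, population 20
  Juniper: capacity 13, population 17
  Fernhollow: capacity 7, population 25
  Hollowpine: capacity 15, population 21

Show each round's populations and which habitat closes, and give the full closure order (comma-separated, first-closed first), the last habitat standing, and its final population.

Round 1: Ashgrove=11 Cedarfen=4 Fernhollow=25 Greywater=20 Hollowpine=21 Ironridge=21 Juniper=17 → close Fernhollow (overflow 18)
  25÷6 = 4 each, +1 to first 1
Round 2: Ashgrove=16 Cedarfen=8 Greywater=24 Hollowpine=25 Ironridge=25 Juniper=21 → close Ironridge (overflow 20)
  25÷5 = 5 each, +1 to first 0
Round 3: Ashgrove=21 Cedarfen=13 Greywater=29 Hollowpine=30 Juniper=26 → close Greywater (overflow 20)
  29÷4 = 7 each, +1 to first 1
Round 4: Ashgrove=29 Cedarfen=20 Hollowpine=37 Juniper=33 → close Ashgrove (overflow 23)
  29÷3 = 9 each, +1 to first 2
Round 5: Cedarfen=30 Hollowpine=47 Juniper=42 → close Hollowpine (overflow 32)
  47÷2 = 23 each, +1 to first 1
Round 6: Cedarfen=54 Juniper=65 → close Juniper (overflow 52)
  65÷1 = 65 each, +1 to first 0

Closure order: Fernhollow, Ironridge, Greywater, Ashgrove, Hollowpine, Juniper
Last habitat: Cedarfen with 119 animals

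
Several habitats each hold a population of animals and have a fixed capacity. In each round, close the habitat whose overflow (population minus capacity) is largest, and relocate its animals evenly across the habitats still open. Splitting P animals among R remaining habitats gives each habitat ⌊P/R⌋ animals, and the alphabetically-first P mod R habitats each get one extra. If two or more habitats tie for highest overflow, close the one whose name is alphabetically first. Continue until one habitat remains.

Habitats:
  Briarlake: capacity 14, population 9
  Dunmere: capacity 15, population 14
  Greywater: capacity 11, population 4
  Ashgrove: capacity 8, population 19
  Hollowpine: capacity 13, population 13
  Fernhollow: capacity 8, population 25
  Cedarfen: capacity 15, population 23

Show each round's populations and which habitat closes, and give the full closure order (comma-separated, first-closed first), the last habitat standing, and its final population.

Round 1: Ashgrove=19 Briarlake=9 Cedarfen=23 Dunmere=14 Fernhollow=25 Greywater=4 Hollowpine=13 → close Fernhollow (overflow 17)
  25÷6 = 4 each, +1 to first 1
Round 2: Ashgrove=24 Briarlake=13 Cedarfen=27 Dunmere=18 Greywater=8 Hollowpine=17 → close Ashgrove (overflow 16)
  24÷5 = 4 each, +1 to first 4
Round 3: Briarlake=18 Cedarfen=32 Dunmere=23 Greywater=13 Hollowpine=21 → close Cedarfen (overflow 17)
  32÷4 = 8 each, +1 to first 0
Round 4: Briarlake=26 Dunmere=31 Greywater=21 Hollowpine=29 → close Dunmere (overflow 16)
  31÷3 = 10 each, +1 to first 1
Round 5: Briarlake=37 Greywater=31 Hollowpine=39 → close Hollowpine (overflow 26)
  39÷2 = 19 each, +1 to first 1
Round 6: Briarlake=57 Greywater=50 → close Briarlake (overflow 43)
  57÷1 = 57 each, +1 to first 0

Closure order: Fernhollow, Ashgrove, Cedarfen, Dunmere, Hollowpine, Briarlake
Last habitat: Greywater with 107 animals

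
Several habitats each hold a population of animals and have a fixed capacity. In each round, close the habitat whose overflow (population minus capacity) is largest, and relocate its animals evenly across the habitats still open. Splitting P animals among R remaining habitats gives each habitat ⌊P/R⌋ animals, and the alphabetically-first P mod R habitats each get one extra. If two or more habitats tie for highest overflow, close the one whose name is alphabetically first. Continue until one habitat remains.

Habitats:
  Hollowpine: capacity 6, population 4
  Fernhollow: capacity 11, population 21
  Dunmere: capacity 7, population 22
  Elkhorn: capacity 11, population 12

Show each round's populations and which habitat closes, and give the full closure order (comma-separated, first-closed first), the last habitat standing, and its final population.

Closure order: Dunmere, Fernhollow, Elkhorn
Last habitat: Hollowpine with 59 animals

Round 1: Dunmere=22 Elkhorn=12 Fernhollow=21 Hollowpine=4 → close Dunmere (overflow 15)
  22÷3 = 7 each, +1 to first 1
Round 2: Elkhorn=20 Fernhollow=28 Hollowpine=11 → close Fernhollow (overflow 17)
  28÷2 = 14 each, +1 to first 0
Round 3: Elkhorn=34 Hollowpine=25 → close Elkhorn (overflow 23)
  34÷1 = 34 each, +1 to first 0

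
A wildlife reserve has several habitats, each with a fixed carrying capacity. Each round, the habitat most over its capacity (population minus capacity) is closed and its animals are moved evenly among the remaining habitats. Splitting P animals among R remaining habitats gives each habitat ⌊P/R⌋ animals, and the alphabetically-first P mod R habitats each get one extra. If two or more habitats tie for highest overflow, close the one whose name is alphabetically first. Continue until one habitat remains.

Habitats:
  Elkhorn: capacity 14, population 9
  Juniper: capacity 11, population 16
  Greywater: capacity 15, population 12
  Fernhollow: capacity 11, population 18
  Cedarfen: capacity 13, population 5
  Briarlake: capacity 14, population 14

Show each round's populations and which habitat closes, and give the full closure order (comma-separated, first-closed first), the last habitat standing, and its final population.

Closure order: Fernhollow, Juniper, Briarlake, Elkhorn, Greywater
Last habitat: Cedarfen with 74 animals

Round 1: Briarlake=14 Cedarfen=5 Elkhorn=9 Fernhollow=18 Greywater=12 Juniper=16 → close Fernhollow (overflow 7)
  18÷5 = 3 each, +1 to first 3
Round 2: Briarlake=18 Cedarfen=9 Elkhorn=13 Greywater=15 Juniper=19 → close Juniper (overflow 8)
  19÷4 = 4 each, +1 to first 3
Round 3: Briarlake=23 Cedarfen=14 Elkhorn=18 Greywater=19 → close Briarlake (overflow 9)
  23÷3 = 7 each, +1 to first 2
Round 4: Cedarfen=22 Elkhorn=26 Greywater=26 → close Elkhorn (overflow 12)
  26÷2 = 13 each, +1 to first 0
Round 5: Cedarfen=35 Greywater=39 → close Greywater (overflow 24)
  39÷1 = 39 each, +1 to first 0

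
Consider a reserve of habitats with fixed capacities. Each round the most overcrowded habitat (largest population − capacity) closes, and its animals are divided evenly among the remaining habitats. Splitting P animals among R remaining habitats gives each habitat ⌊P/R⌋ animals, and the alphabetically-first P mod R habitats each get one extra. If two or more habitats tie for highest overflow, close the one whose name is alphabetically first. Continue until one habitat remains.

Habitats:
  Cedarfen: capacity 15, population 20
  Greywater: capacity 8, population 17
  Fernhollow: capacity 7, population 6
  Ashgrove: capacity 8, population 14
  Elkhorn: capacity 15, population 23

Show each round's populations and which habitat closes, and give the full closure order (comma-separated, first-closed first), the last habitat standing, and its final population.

Closure order: Greywater, Elkhorn, Ashgrove, Cedarfen
Last habitat: Fernhollow with 80 animals

Round 1: Ashgrove=14 Cedarfen=20 Elkhorn=23 Fernhollow=6 Greywater=17 → close Greywater (overflow 9)
  17÷4 = 4 each, +1 to first 1
Round 2: Ashgrove=19 Cedarfen=24 Elkhorn=27 Fernhollow=10 → close Elkhorn (overflow 12)
  27÷3 = 9 each, +1 to first 0
Round 3: Ashgrove=28 Cedarfen=33 Fernhollow=19 → close Ashgrove (overflow 20)
  28÷2 = 14 each, +1 to first 0
Round 4: Cedarfen=47 Fernhollow=33 → close Cedarfen (overflow 32)
  47÷1 = 47 each, +1 to first 0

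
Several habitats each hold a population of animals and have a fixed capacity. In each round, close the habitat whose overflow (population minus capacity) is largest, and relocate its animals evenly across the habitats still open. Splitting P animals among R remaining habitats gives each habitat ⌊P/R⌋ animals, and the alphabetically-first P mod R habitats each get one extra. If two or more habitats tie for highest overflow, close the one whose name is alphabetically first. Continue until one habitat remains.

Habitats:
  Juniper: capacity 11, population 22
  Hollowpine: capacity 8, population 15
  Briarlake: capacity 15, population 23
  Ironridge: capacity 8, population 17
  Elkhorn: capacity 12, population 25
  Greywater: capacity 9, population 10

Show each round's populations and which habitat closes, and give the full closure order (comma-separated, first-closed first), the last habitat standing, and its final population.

Closure order: Elkhorn, Juniper, Briarlake, Hollowpine, Ironridge
Last habitat: Greywater with 112 animals

Round 1: Briarlake=23 Elkhorn=25 Greywater=10 Hollowpine=15 Ironridge=17 Juniper=22 → close Elkhorn (overflow 13)
  25÷5 = 5 each, +1 to first 0
Round 2: Briarlake=28 Greywater=15 Hollowpine=20 Ironridge=22 Juniper=27 → close Juniper (overflow 16)
  27÷4 = 6 each, +1 to first 3
Round 3: Briarlake=35 Greywater=22 Hollowpine=27 Ironridge=28 → close Briarlake (overflow 20)
  35÷3 = 11 each, +1 to first 2
Round 4: Greywater=34 Hollowpine=39 Ironridge=39 → close Hollowpine (overflow 31)
  39÷2 = 19 each, +1 to first 1
Round 5: Greywater=54 Ironridge=58 → close Ironridge (overflow 50)
  58÷1 = 58 each, +1 to first 0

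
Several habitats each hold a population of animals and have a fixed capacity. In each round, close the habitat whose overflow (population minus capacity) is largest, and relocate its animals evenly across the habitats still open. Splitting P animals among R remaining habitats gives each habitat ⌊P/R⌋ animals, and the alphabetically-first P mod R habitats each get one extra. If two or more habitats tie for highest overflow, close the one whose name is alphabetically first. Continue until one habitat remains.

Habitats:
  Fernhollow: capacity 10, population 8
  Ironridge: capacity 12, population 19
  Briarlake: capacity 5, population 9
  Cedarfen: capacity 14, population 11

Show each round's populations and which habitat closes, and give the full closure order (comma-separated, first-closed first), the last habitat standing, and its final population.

Closure order: Ironridge, Briarlake, Fernhollow
Last habitat: Cedarfen with 47 animals

Round 1: Briarlake=9 Cedarfen=11 Fernhollow=8 Ironridge=19 → close Ironridge (overflow 7)
  19÷3 = 6 each, +1 to first 1
Round 2: Briarlake=16 Cedarfen=17 Fernhollow=14 → close Briarlake (overflow 11)
  16÷2 = 8 each, +1 to first 0
Round 3: Cedarfen=25 Fernhollow=22 → close Fernhollow (overflow 12)
  22÷1 = 22 each, +1 to first 0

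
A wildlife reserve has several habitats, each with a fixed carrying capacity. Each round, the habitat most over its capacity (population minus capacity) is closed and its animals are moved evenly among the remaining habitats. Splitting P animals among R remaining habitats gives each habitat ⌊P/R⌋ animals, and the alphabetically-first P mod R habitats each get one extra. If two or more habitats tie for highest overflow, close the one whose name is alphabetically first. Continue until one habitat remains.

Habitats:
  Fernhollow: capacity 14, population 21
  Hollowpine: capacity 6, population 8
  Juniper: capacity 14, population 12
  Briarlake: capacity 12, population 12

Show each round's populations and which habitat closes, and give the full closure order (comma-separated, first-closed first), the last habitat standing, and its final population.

Round 1: Briarlake=12 Fernhollow=21 Hollowpine=8 Juniper=12 → close Fernhollow (overflow 7)
  21÷3 = 7 each, +1 to first 0
Round 2: Briarlake=19 Hollowpine=15 Juniper=19 → close Hollowpine (overflow 9)
  15÷2 = 7 each, +1 to first 1
Round 3: Briarlake=27 Juniper=26 → close Briarlake (overflow 15)
  27÷1 = 27 each, +1 to first 0

Closure order: Fernhollow, Hollowpine, Briarlake
Last habitat: Juniper with 53 animals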